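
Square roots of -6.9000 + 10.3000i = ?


|z| = sqrt(47.61+106.09) = 12.3976
sqrt((|z|+a)/2) = sqrt((12.3976+(-6.9))/2) = sqrt(2.7488) = 1.6579
sqrt((|z|-a)/2) = sqrt((12.3976-(-6.9))/2) = sqrt(9.6488) = 3.1063

±(1.6579 + 3.1063i) i.e. 1.6579 + 3.1063i and -1.6579 - 3.1063i


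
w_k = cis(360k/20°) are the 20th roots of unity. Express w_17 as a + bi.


Angle = 360*17/20 = 306°
a = cos(306°) = 0.5878
b = sin(306°) = -0.8090

0.5878 - 0.8090i


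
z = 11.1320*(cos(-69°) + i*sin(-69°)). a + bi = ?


a = 11.1320*cos(-69°) = 11.1320*0.35837 = 3.9894
b = 11.1320*sin(-69°) = 11.1320*(-0.93358) = -10.3926

3.9894 - 10.3926i


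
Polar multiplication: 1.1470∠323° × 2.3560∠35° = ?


r = 1.1470 * 2.3560 = 2.7023
theta = 323° + 35° = 358° = 358° (mod 360)

2.7023 cis(358°)


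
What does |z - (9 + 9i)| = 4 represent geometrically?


|z - z0| = r is a circle with center z0 and radius r.
Center = (9, 9), radius = 4

Circle with center (9, 9) and radius 4


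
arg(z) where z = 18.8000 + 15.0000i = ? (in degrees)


Re = 18.8, Im = 15
arg = atan2(15, 18.8) = 38.5854 degrees

arg(z) = 38.5854 degrees


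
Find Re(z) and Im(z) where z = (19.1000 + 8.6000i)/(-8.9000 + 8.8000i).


Multiply by conjugate: (19.1000 + 8.6000i)(-8.9000 - 8.8000i) / ((-8.9)^2 + 8.8^2)
Numerator real = 19.1*(-8.9) + 8.6*8.8 = -94.31
Numerator imag = 8.6*(-8.9) - 19.1*8.8 = -244.62
Denominator = 156.65
Re(z) = -94.31/156.65 = -0.6020
Im(z) = -244.62/156.65 = -1.5616

Re(z) = -0.6020, Im(z) = -1.5616


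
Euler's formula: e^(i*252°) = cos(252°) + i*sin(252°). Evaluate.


cos(252°) = -0.3090
sin(252°) = -0.9511

e^(i*252°) = -0.3090 - 0.9511i


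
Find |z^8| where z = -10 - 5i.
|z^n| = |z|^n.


|z| = sqrt(100+25) = sqrt(125) = 11.1803
|z^8| = |z|^8 = (sqrt(125))^8 = 125^4 = 244140625

|z^8| = 244140625


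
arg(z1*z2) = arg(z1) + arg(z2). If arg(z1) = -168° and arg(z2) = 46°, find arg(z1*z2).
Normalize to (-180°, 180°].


arg(z1*z2) = -168° + 46° = -122°
Normalized to (-180°, 180°]: -122°

-122°


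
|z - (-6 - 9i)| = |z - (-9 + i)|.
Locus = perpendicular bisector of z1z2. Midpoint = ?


Equal distances means the locus is the perpendicular bisector of z1 and z2.
Midpoint = ((-6+(-9))/2, (-9+1)/2) = (-7.5000, -4.0000)

Perpendicular bisector through (-7.5000, -4.0000)


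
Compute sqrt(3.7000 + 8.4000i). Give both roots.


|z| = sqrt(13.69+70.56) = 9.1788
sqrt((|z|+a)/2) = sqrt((9.1788+3.7)/2) = sqrt(6.4394) = 2.5376
sqrt((|z|-a)/2) = sqrt((9.1788-3.7)/2) = sqrt(2.7394) = 1.6551

±(2.5376 + 1.6551i) i.e. 2.5376 + 1.6551i and -2.5376 - 1.6551i


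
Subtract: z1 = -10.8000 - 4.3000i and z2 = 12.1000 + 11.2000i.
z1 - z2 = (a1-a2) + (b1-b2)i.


Real: -10.8 - 12.1 = -22.9
Imag: -4.3 - 11.2 = -15.5

-22.9000 - 15.5000i


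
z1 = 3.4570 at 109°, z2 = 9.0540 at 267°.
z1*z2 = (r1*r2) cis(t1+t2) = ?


r = 3.4570 * 9.0540 = 31.2997
theta = 109° + 267° = 376° = 16° (mod 360)

31.2997 cis(16°)


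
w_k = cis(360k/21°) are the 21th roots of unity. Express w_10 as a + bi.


Angle = 360*10/21 = 171.4286°
a = cos(171.4286°) = -0.9888
b = sin(171.4286°) = 0.1490

-0.9888 + 0.1490i


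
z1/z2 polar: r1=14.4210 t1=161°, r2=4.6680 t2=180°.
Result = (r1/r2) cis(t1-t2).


r = 14.4210 / 4.6680 = 3.0893
theta = 161° - 180° = -19° = 341° (mod 360)

3.0893 cis(341°)


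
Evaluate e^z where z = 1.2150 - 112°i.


e^1.2150 = 3.3703
cos(-112°) = -0.3746
sin(-112°) = -0.9272
Real = 3.3703*(-0.3746) = -1.2625
Imag = 3.3703*(-0.9272) = -3.1249

-1.2625 - 3.1249i


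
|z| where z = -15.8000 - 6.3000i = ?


|z| = sqrt((-15.8)^2 + (-6.3)^2) = sqrt(249.64 + 39.69) = sqrt(289.33) = 17.0097

|z| = 17.0097


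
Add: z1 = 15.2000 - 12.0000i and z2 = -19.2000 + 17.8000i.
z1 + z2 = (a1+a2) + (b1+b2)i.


Real: 15.2 - 19.2 = -4
Imag: -12 + 17.8 = 5.8

-4.0000 + 5.8000i


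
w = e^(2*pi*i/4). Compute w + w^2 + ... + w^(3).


With w = e^(2*pi*i/4), all 4 of the 4th roots of unity w^0 = 1, w, ..., w^(3) sum to 0: 1 + w + ... + w^(3) = (1 - w^4)/(1 - w) = 0 since w^4 = 1, w ≠ 1.
Removing the root 1: w + w^2 + ... + w^(3) = 0 - 1 = -1

Sum = -1


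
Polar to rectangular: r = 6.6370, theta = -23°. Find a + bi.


a = 6.6370*cos(-23°) = 6.6370*0.9205 = 6.1094
b = 6.6370*sin(-23°) = 6.6370*(-0.39073) = -2.5933

6.1094 - 2.5933i


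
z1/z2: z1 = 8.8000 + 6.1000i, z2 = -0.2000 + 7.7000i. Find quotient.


Conjugate of z2 = -0.2000 - 7.7000i
Numerator: (8.8000 + 6.1000i)(-0.2000 - 7.7000i) = 45.2100 - 68.9800i
Denominator: (-0.2)^2 + 7.7^2 = 59.33
Result = (45.2100 - 68.9800i)/59.33

0.7620 - 1.1626i


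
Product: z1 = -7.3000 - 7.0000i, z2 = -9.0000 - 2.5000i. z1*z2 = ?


Real = -7.3*(-9) - (-7)*(-2.5) = 65.7 - 17.5 = 48.2
Imag = -7.3*(-2.5) - (9)*(-7) = 18.25 + 63 = 81.25

48.2000 + 81.2500i


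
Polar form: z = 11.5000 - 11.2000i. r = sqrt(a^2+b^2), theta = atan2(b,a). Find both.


r = sqrt(132.25+125.44) = sqrt(257.69) = 16.0527
theta = atan2(-11.2, 11.5) = -44.2428 degrees

r = 16.0527, theta = -44.2428 degrees


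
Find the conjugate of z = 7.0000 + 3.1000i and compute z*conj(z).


z_bar = 7.0000 - 3.1000i
z*z_bar = 7^2 + 3.1^2 = 49 + 9.61 = 58.61

z_bar = 7.0000 - 3.1000i, z*z_bar = 58.61


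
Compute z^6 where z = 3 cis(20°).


r^6 = 3^6 = 729
n*theta = 6*20° = 120° = 120° (mod 360)
a = 729*cos(120°) = -364.5000
b = 729*sin(120°) = 631.3325

729 cis(120°) = -364.5000 + 631.3325i


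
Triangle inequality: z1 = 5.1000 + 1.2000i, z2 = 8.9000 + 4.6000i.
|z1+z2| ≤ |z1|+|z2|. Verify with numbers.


|z1| = sqrt(5.1^2 + 1.2^2) = sqrt(27.45) = 5.2393
|z2| = sqrt(8.9^2 + 4.6^2) = sqrt(100.37) = 10.0185
z1+z2 = 14.0000 + 5.8000i
|z1+z2| = sqrt(229.64) = 15.1539
|z1|+|z2| = 5.2393 + 10.0185 = 15.2578

|z1+z2| = 15.1539 ≤ |z1|+|z2| = 15.2578 (verified)


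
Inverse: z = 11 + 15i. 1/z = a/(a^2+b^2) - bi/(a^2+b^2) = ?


|z|^2 = 121+225 = 346
1/z = (11 - 15i)/346

1/z = 0.0318 - 0.0434i


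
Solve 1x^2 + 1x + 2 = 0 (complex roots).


disc = 1^2 - 4*1*2 = 1 - 8 = -7
sqrt(|disc|) = sqrt(7) = 2.6458
Real part = -1/(2*1) = -0.5000
Imag part = 2.6458/(2*1) = 1.3229

-0.5000 ± 1.3229i


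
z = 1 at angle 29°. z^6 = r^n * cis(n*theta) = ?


r^6 = 1^6 = 1
n*theta = 6*29° = 174° = 174° (mod 360)
a = 1*cos(174°) = -0.9945
b = 1*sin(174°) = 0.1045

1 cis(174°) = -0.9945 + 0.1045i


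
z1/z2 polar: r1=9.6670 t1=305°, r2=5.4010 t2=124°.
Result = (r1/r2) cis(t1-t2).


r = 9.6670 / 5.4010 = 1.7899
theta = 305° - 124° = 181° = 181° (mod 360)

1.7899 cis(181°)


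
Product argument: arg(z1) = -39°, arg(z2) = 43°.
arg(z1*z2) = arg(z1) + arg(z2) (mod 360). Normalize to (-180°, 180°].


arg(z1*z2) = -39° + 43° = 4°
Normalized to (-180°, 180°]: 4°

4°


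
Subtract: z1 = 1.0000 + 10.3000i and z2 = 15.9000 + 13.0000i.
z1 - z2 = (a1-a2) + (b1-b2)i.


Real: 1 - 15.9 = -14.9
Imag: 10.3 - 13 = -2.7

-14.9000 - 2.7000i


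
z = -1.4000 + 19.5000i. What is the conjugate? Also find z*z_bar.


z_bar = -1.4000 - 19.5000i
z*z_bar = (-1.4)^2 + 19.5^2 = 1.96 + 380.25 = 382.21

z_bar = -1.4000 - 19.5000i, z*z_bar = 382.21


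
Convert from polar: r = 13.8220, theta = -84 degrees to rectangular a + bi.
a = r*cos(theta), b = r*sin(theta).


a = 13.8220*cos(-84°) = 13.8220*0.10453 = 1.4448
b = 13.8220*sin(-84°) = 13.8220*(-0.99452) = -13.7463

1.4448 - 13.7463i


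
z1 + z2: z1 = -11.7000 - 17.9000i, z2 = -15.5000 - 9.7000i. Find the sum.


Real: -11.7 - 15.5 = -27.2
Imag: -17.9 - 9.7 = -27.6

-27.2000 - 27.6000i


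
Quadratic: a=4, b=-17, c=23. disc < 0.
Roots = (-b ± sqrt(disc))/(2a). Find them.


disc = (-17)^2 - 4*4*23 = 289 - 368 = -79
sqrt(|disc|) = sqrt(79) = 8.8882
Real part = 17/(2*4) = 2.1250
Imag part = 8.8882/(2*4) = 1.1110

2.1250 ± 1.1110i


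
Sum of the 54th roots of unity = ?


The sum of all 54th roots of unity is 0.
Geometric series: (1 - w^54)/(1 - w) = (1-1)/(1-w) = 0 since w^54 = 1, w ≠ 1.
Alternatively: coefficient of z^53 in z^54 - 1 is 0.

0


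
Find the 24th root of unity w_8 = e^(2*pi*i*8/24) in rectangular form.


Angle = 360*8/24 = 120°
a = cos(120°) = -0.5000
b = sin(120°) = 0.8660

-0.5000 + 0.8660i


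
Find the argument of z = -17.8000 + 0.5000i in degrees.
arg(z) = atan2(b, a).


Re = -17.8, Im = 0.5
arg = atan2(0.5, -17.8) = 178.3910 degrees

arg(z) = 178.3910 degrees


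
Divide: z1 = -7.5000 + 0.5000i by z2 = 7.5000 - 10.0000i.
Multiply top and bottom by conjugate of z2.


Conjugate of z2 = 7.5000 + 10.0000i
Numerator: (-7.5000 + 0.5000i)(7.5000 + 10.0000i) = -61.2500 - 71.2500i
Denominator: 7.5^2 + (-10)^2 = 156.25
Result = (-61.2500 - 71.2500i)/156.25

-0.3920 - 0.4560i


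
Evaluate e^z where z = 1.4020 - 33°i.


e^1.4020 = 4.0633
cos(-33°) = 0.83867
sin(-33°) = -0.54464
Real = 4.0633*0.83867 = 3.4078
Imag = 4.0633*(-0.54464) = -2.2130

3.4078 - 2.2130i


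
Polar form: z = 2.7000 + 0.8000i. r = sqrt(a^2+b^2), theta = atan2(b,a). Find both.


r = sqrt(7.29+0.64) = sqrt(7.93) = 2.8160
theta = atan2(0.8, 2.7) = 16.5044 degrees

r = 2.8160, theta = 16.5044 degrees


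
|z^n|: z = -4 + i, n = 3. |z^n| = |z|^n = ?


|z| = sqrt(16+1) = sqrt(17) = 4.1231
|z^3| = |z|^3 = (sqrt(17))^3 = 17*sqrt(17)

|z^3| = 17*sqrt(17) ≈ 70.0928


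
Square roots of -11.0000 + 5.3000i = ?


|z| = sqrt(121+28.09) = 12.2102
sqrt((|z|+a)/2) = sqrt((12.2102+(-11))/2) = sqrt(0.6051) = 0.7779
sqrt((|z|-a)/2) = sqrt((12.2102-(-11))/2) = sqrt(11.6051) = 3.4066

±(0.7779 + 3.4066i) i.e. 0.7779 + 3.4066i and -0.7779 - 3.4066i


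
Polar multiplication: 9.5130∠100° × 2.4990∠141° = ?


r = 9.5130 * 2.4990 = 23.7730
theta = 100° + 141° = 241° = 241° (mod 360)

23.7730 cis(241°)


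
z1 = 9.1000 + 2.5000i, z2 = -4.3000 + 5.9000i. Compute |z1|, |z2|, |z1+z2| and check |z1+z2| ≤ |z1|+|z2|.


|z1| = sqrt(9.1^2 + 2.5^2) = sqrt(89.06) = 9.4372
|z2| = sqrt((-4.3)^2 + 5.9^2) = sqrt(53.3) = 7.3007
z1+z2 = 4.8000 + 8.4000i
|z1+z2| = sqrt(93.6) = 9.6747
|z1|+|z2| = 9.4372 + 7.3007 = 16.7379

|z1+z2| = 9.6747 ≤ |z1|+|z2| = 16.7379 (verified)


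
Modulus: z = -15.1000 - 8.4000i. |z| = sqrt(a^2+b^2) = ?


|z| = sqrt((-15.1)^2 + (-8.4)^2) = sqrt(228.01 + 70.56) = sqrt(298.57) = 17.2792

|z| = 17.2792


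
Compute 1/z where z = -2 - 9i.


|z|^2 = 4+81 = 85
1/z = (-2 + 9i)/85

1/z = -0.0235 + 0.1059i


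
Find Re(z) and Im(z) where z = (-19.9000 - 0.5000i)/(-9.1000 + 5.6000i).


Multiply by conjugate: (-19.9000 - 0.5000i)(-9.1000 - 5.6000i) / ((-9.1)^2 + 5.6^2)
Numerator real = -19.9*(-9.1) - (0.5)*5.6 = 178.29
Numerator imag = -0.5*(-9.1) - (-19.9)*5.6 = 115.99
Denominator = 114.17
Re(z) = 178.29/114.17 = 1.5616
Im(z) = 115.99/114.17 = 1.0159

Re(z) = 1.5616, Im(z) = 1.0159


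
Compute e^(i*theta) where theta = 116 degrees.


cos(116°) = -0.4384
sin(116°) = 0.8988

e^(i*116°) = -0.4384 + 0.8988i


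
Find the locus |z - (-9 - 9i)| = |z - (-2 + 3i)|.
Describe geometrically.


Equal distances means the locus is the perpendicular bisector of z1 and z2.
Midpoint = ((-9+(-2))/2, (-9+3)/2) = (-5.5000, -3.0000)

Perpendicular bisector through (-5.5000, -3.0000)


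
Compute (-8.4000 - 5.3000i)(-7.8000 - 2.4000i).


Real = -8.4*(-7.8) - (-5.3)*(-2.4) = 65.52 - 12.72 = 52.8
Imag = -8.4*(-2.4) - (7.8)*(-5.3) = 20.16 + 41.34 = 61.5

52.8000 + 61.5000i


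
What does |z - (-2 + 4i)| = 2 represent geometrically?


|z - z0| = r is a circle with center z0 and radius r.
Center = (-2, 4), radius = 2

Circle with center (-2, 4) and radius 2


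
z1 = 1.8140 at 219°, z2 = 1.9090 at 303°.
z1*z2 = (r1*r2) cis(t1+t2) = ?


r = 1.8140 * 1.9090 = 3.4629
theta = 219° + 303° = 522° = 162° (mod 360)

3.4629 cis(162°)


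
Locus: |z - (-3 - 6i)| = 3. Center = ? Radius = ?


|z - z0| = r is a circle with center z0 and radius r.
Center = (-3, -6), radius = 3

Circle with center (-3, -6) and radius 3


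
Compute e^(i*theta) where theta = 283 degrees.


cos(283°) = 0.2250
sin(283°) = -0.9744

e^(i*283°) = 0.2250 - 0.9744i


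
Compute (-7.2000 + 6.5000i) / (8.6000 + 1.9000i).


Conjugate of z2 = 8.6000 - 1.9000i
Numerator: (-7.2000 + 6.5000i)(8.6000 - 1.9000i) = -49.5700 + 69.5800i
Denominator: 8.6^2 + 1.9^2 = 77.57
Result = (-49.5700 + 69.5800i)/77.57

-0.6390 + 0.8970i


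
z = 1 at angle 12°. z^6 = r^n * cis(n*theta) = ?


r^6 = 1^6 = 1
n*theta = 6*12° = 72° = 72° (mod 360)
a = 1*cos(72°) = 0.3090
b = 1*sin(72°) = 0.9511

1 cis(72°) = 0.3090 + 0.9511i


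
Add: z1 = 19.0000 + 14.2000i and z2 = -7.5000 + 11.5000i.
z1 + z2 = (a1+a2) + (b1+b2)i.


Real: 19 - 7.5 = 11.5
Imag: 14.2 + 11.5 = 25.7

11.5000 + 25.7000i


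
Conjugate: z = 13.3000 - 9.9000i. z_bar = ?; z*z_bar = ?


z_bar = 13.3000 + 9.9000i
z*z_bar = 13.3^2 + (-9.9)^2 = 176.89 + 98.01 = 274.9

z_bar = 13.3000 + 9.9000i, z*z_bar = 274.9


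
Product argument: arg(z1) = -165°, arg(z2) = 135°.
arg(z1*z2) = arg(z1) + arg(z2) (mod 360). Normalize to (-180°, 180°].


arg(z1*z2) = -165° + 135° = -30°
Normalized to (-180°, 180°]: -30°

-30°


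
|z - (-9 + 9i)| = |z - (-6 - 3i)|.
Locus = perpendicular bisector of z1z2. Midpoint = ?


Equal distances means the locus is the perpendicular bisector of z1 and z2.
Midpoint = ((-9+(-6))/2, (9+(-3))/2) = (-7.5000, 3.0000)

Perpendicular bisector through (-7.5000, 3.0000)


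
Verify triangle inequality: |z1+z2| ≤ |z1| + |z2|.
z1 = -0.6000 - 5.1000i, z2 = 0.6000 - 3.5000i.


|z1| = sqrt((-0.6)^2 + (-5.1)^2) = sqrt(26.37) = 5.1352
|z2| = sqrt(0.6^2 + (-3.5)^2) = sqrt(12.61) = 3.5511
z1+z2 = -8.6000i
|z1+z2| = sqrt(73.96) = 8.6000
|z1|+|z2| = 5.1352 + 3.5511 = 8.6863

|z1+z2| = 8.6000 ≤ |z1|+|z2| = 8.6863 (verified)


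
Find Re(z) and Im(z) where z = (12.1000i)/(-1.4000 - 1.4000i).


Multiply by conjugate: (12.1000i)(-1.4000 + 1.4000i) / ((-1.4)^2 + (-1.4)^2)
Numerator real = 0*(-1.4) + 12.1*(-1.4) = -16.94
Numerator imag = 12.1*(-1.4) - 0*(-1.4) = -16.94
Denominator = 3.92
Re(z) = -16.94/3.92 = -4.3214
Im(z) = -16.94/3.92 = -4.3214

Re(z) = -4.3214, Im(z) = -4.3214


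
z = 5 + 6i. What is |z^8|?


|z| = sqrt(25+36) = sqrt(61) = 7.8102
|z^8| = |z|^8 = (sqrt(61))^8 = 61^4 = 13845841

|z^8| = 13845841


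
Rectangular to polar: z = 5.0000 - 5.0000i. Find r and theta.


r = sqrt(25+25) = sqrt(50) = 7.0711
theta = atan2(-5, 5) = -45.0000 degrees

r = 7.0711, theta = -45.0000 degrees


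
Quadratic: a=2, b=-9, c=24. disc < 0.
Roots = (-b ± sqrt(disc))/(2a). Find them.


disc = (-9)^2 - 4*2*24 = 81 - 192 = -111
sqrt(|disc|) = sqrt(111) = 10.5357
Real part = 9/(2*2) = 2.2500
Imag part = 10.5357/(2*2) = 2.6339

2.2500 ± 2.6339i


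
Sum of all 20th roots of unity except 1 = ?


With w = e^(2*pi*i/20), all 20 of the 20th roots of unity w^0 = 1, w, ..., w^(19) sum to 0: 1 + w + ... + w^(19) = (1 - w^20)/(1 - w) = 0 since w^20 = 1, w ≠ 1.
Removing the root 1: w + w^2 + ... + w^(19) = 0 - 1 = -1

Sum = -1


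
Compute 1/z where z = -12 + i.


|z|^2 = 144+1 = 145
1/z = (-12 - 1i)/145

1/z = -0.0828 - 0.0069i


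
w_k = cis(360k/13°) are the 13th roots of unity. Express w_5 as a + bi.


Angle = 360*5/13 = 138.4615°
a = cos(138.4615°) = -0.7485
b = sin(138.4615°) = 0.6631

-0.7485 + 0.6631i


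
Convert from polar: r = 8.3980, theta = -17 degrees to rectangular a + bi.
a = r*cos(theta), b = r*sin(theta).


a = 8.3980*cos(-17°) = 8.3980*0.9563 = 8.0310
b = 8.3980*sin(-17°) = 8.3980*(-0.29237) = -2.4553

8.0310 - 2.4553i


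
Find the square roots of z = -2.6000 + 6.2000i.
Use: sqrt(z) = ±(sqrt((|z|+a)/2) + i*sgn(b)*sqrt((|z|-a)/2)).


|z| = sqrt(6.76+38.44) = 6.7231
sqrt((|z|+a)/2) = sqrt((6.7231+(-2.6))/2) = sqrt(2.0615) = 1.4358
sqrt((|z|-a)/2) = sqrt((6.7231-(-2.6))/2) = sqrt(4.6615) = 2.1591

±(1.4358 + 2.1591i) i.e. 1.4358 + 2.1591i and -1.4358 - 2.1591i


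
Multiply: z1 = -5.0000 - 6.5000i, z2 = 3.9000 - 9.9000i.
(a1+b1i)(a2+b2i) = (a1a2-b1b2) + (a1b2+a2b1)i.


Real = -5*3.9 - (-6.5)*(-9.9) = -19.5 - 64.35 = -83.85
Imag = -5*(-9.9) + 3.9*(-6.5) = 49.5 - (25.35) = 24.15

-83.8500 + 24.1500i


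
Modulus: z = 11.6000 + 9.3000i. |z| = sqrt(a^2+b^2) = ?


|z| = sqrt(11.6^2 + 9.3^2) = sqrt(134.56 + 86.49) = sqrt(221.05) = 14.8678

|z| = 14.8678


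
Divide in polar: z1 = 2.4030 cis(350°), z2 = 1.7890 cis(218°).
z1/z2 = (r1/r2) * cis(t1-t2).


r = 2.4030 / 1.7890 = 1.3432
theta = 350° - 218° = 132° = 132° (mod 360)

1.3432 cis(132°)


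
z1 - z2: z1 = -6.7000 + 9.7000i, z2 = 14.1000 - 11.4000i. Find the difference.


Real: -6.7 - 14.1 = -20.8
Imag: 9.7 + 11.4 = 21.1

-20.8000 + 21.1000i


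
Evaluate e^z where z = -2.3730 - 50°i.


e^-2.3730 = 0.0932
cos(-50°) = 0.6428
sin(-50°) = -0.766
Real = 0.0932*0.6428 = 0.0599
Imag = 0.0932*(-0.766) = -0.0714

0.0599 - 0.0714i


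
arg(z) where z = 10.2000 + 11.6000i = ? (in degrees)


Re = 10.2, Im = 11.6
arg = atan2(11.6, 10.2) = 48.6745 degrees

arg(z) = 48.6745 degrees


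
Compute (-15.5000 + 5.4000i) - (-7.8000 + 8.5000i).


Real: -15.5 + 7.8 = -7.7
Imag: 5.4 - 8.5 = -3.1

-7.7000 - 3.1000i


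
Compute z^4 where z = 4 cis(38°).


r^4 = 4^4 = 256
n*theta = 4*38° = 152° = 152° (mod 360)
a = 256*cos(152°) = -226.0346
b = 256*sin(152°) = 120.1847

256 cis(152°) = -226.0346 + 120.1847i


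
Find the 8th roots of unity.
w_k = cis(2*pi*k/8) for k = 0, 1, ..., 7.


The 8th roots of unity are cis(360k/8°) for k=0..7
Angle step = 360/8 = 45°
Primitive root: cis(45°)
Primitive root = 0.7071 + 0.7071i

8 roots at angles: 0°, 45°, 90°, 135°, 180°, 225°, 270°, 315°


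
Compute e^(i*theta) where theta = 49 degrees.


cos(49°) = 0.6561
sin(49°) = 0.7547

e^(i*49°) = 0.6561 + 0.7547i


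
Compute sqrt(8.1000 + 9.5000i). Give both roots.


|z| = sqrt(65.61+90.25) = 12.4844
sqrt((|z|+a)/2) = sqrt((12.4844+8.1)/2) = sqrt(10.2922) = 3.2081
sqrt((|z|-a)/2) = sqrt((12.4844-8.1)/2) = sqrt(2.1922) = 1.4806

±(3.2081 + 1.4806i) i.e. 3.2081 + 1.4806i and -3.2081 - 1.4806i


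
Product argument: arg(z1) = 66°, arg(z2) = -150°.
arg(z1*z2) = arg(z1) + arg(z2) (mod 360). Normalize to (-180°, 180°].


arg(z1*z2) = 66° - 150° = -84°
Normalized to (-180°, 180°]: -84°

-84°


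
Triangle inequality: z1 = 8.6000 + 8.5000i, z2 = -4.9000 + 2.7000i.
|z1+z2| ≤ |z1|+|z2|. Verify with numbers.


|z1| = sqrt(8.6^2 + 8.5^2) = sqrt(146.21) = 12.0917
|z2| = sqrt((-4.9)^2 + 2.7^2) = sqrt(31.3) = 5.5946
z1+z2 = 3.7000 + 11.2000i
|z1+z2| = sqrt(139.13) = 11.7953
|z1|+|z2| = 12.0917 + 5.5946 = 17.6863

|z1+z2| = 11.7953 ≤ |z1|+|z2| = 17.6863 (verified)


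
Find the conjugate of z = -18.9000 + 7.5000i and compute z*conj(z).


z_bar = -18.9000 - 7.5000i
z*z_bar = (-18.9)^2 + 7.5^2 = 357.21 + 56.25 = 413.46

z_bar = -18.9000 - 7.5000i, z*z_bar = 413.46


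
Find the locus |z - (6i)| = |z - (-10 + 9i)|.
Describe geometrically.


Equal distances means the locus is the perpendicular bisector of z1 and z2.
Midpoint = ((0+(-10))/2, (6+9)/2) = (-5.0000, 7.5000)

Perpendicular bisector through (-5.0000, 7.5000)


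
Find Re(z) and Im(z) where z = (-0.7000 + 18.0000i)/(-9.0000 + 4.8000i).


Multiply by conjugate: (-0.7000 + 18.0000i)(-9.0000 - 4.8000i) / ((-9)^2 + 4.8^2)
Numerator real = -0.7*(-9) + 18*4.8 = 92.7
Numerator imag = 18*(-9) - (-0.7)*4.8 = -158.64
Denominator = 104.04
Re(z) = 92.7/104.04 = 0.8910
Im(z) = -158.64/104.04 = -1.5248

Re(z) = 0.8910, Im(z) = -1.5248


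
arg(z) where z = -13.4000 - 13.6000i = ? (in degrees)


Re = -13.4, Im = -13.6
arg = atan2(-13.6, -13.4) = -134.5756 degrees

arg(z) = -134.5756 degrees


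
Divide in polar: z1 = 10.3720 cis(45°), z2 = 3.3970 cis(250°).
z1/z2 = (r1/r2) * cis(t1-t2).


r = 10.3720 / 3.3970 = 3.0533
theta = 45° - 250° = -205° = 155° (mod 360)

3.0533 cis(155°)


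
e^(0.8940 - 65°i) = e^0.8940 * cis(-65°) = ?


e^0.8940 = 2.4449
cos(-65°) = 0.42262
sin(-65°) = -0.9063
Real = 2.4449*0.42262 = 1.0333
Imag = 2.4449*(-0.9063) = -2.2158

1.0333 - 2.2158i


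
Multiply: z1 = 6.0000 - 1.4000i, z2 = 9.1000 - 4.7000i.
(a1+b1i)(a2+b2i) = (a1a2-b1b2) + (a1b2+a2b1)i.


Real = 6*9.1 - (-1.4)*(-4.7) = 54.6 - 6.58 = 48.02
Imag = 6*(-4.7) + 9.1*(-1.4) = -28.2 - (12.74) = -40.94

48.0200 - 40.9400i


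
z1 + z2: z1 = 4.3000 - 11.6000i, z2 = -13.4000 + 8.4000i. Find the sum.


Real: 4.3 - 13.4 = -9.1
Imag: -11.6 + 8.4 = -3.2

-9.1000 - 3.2000i


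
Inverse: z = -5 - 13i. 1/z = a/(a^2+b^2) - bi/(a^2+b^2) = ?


|z|^2 = 25+169 = 194
1/z = (-5 + 13i)/194

1/z = -0.0258 + 0.0670i


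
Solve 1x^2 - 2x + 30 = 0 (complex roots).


disc = (-2)^2 - 4*1*30 = 4 - 120 = -116
sqrt(|disc|) = sqrt(116) = 10.7703
Real part = 2/(2*1) = 1.0000
Imag part = 10.7703/(2*1) = 5.3852

1.0000 ± 5.3852i


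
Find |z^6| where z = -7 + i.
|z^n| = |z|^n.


|z| = sqrt(49+1) = sqrt(50) = 7.0711
|z^6| = |z|^6 = (sqrt(50))^6 = 50^3 = 125000

|z^6| = 125000


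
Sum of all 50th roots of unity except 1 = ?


With w = e^(2*pi*i/50), all 50 of the 50th roots of unity w^0 = 1, w, ..., w^(49) sum to 0: 1 + w + ... + w^(49) = (1 - w^50)/(1 - w) = 0 since w^50 = 1, w ≠ 1.
Removing the root 1: w + w^2 + ... + w^(49) = 0 - 1 = -1

Sum = -1


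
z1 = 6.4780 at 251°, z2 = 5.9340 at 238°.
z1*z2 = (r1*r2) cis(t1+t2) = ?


r = 6.4780 * 5.9340 = 38.4405
theta = 251° + 238° = 489° = 129° (mod 360)

38.4405 cis(129°)


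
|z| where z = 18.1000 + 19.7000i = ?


|z| = sqrt(18.1^2 + 19.7^2) = sqrt(327.61 + 388.09) = sqrt(715.7) = 26.7526

|z| = 26.7526


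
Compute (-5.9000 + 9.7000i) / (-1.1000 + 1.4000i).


Conjugate of z2 = -1.1000 - 1.4000i
Numerator: (-5.9000 + 9.7000i)(-1.1000 - 1.4000i) = 20.0700 - 2.4100i
Denominator: (-1.1)^2 + 1.4^2 = 3.17
Result = (20.0700 - 2.4100i)/3.17

6.3312 - 0.7603i


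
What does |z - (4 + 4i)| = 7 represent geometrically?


|z - z0| = r is a circle with center z0 and radius r.
Center = (4, 4), radius = 7

Circle with center (4, 4) and radius 7


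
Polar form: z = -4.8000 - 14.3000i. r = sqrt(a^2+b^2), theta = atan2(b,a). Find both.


r = sqrt(23.04+204.49) = sqrt(227.53) = 15.0841
theta = atan2(-14.3, -4.8) = -108.5551 degrees

r = 15.0841, theta = -108.5551 degrees


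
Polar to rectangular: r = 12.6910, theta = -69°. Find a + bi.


a = 12.6910*cos(-69°) = 12.6910*0.358368 = 4.5480
b = 12.6910*sin(-69°) = 12.6910*(-0.93358) = -11.8481

4.5480 - 11.8481i


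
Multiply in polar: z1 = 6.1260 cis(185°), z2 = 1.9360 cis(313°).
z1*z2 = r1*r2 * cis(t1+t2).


r = 6.1260 * 1.9360 = 11.8599
theta = 185° + 313° = 498° = 138° (mod 360)

11.8599 cis(138°)


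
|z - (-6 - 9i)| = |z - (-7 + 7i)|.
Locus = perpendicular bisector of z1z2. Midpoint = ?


Equal distances means the locus is the perpendicular bisector of z1 and z2.
Midpoint = ((-6+(-7))/2, (-9+7)/2) = (-6.5000, -1.0000)

Perpendicular bisector through (-6.5000, -1.0000)


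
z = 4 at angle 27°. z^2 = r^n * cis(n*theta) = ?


r^2 = 4^2 = 16
n*theta = 2*27° = 54° = 54° (mod 360)
a = 16*cos(54°) = 9.4046
b = 16*sin(54°) = 12.9443

16 cis(54°) = 9.4046 + 12.9443i


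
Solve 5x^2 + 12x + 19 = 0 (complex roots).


disc = 12^2 - 4*5*19 = 144 - 380 = -236
sqrt(|disc|) = sqrt(236) = 15.3623
Real part = -12/(2*5) = -1.2000
Imag part = 15.3623/(2*5) = 1.5362

-1.2000 ± 1.5362i


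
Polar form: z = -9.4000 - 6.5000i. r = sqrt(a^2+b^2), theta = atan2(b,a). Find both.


r = sqrt(88.36+42.25) = sqrt(130.61) = 11.4285
theta = atan2(-6.5, -9.4) = -145.3366 degrees

r = 11.4285, theta = -145.3366 degrees


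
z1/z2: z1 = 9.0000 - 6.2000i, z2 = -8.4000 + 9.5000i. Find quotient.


Conjugate of z2 = -8.4000 - 9.5000i
Numerator: (9.0000 - 6.2000i)(-8.4000 - 9.5000i) = -134.5000 - 33.4200i
Denominator: (-8.4)^2 + 9.5^2 = 160.81
Result = (-134.5000 - 33.4200i)/160.81

-0.8364 - 0.2078i


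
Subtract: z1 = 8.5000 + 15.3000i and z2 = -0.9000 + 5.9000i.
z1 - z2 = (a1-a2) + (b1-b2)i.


Real: 8.5 + 0.9 = 9.4
Imag: 15.3 - 5.9 = 9.4

9.4000 + 9.4000i


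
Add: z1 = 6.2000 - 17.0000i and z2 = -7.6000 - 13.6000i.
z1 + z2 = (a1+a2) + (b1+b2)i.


Real: 6.2 - 7.6 = -1.4
Imag: -17 - 13.6 = -30.6

-1.4000 - 30.6000i


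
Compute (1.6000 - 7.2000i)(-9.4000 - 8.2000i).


Real = 1.6*(-9.4) - (-7.2)*(-8.2) = -15.04 - 59.04 = -74.08
Imag = 1.6*(-8.2) - (9.4)*(-7.2) = -13.12 + 67.68 = 54.56

-74.0800 + 54.5600i


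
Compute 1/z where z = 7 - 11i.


|z|^2 = 49+121 = 170
1/z = (7 + 11i)/170

1/z = 0.0412 + 0.0647i


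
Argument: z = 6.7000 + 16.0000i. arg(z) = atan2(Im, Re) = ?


Re = 6.7, Im = 16
arg = atan2(16, 6.7) = 67.2785 degrees

arg(z) = 67.2785 degrees


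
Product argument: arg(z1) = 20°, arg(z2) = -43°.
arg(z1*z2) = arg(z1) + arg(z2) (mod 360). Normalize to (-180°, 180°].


arg(z1*z2) = 20° - 43° = -23°
Normalized to (-180°, 180°]: -23°

-23°


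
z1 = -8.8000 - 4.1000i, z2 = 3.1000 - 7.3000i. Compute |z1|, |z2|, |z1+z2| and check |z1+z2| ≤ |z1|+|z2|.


|z1| = sqrt((-8.8)^2 + (-4.1)^2) = sqrt(94.25) = 9.7082
|z2| = sqrt(3.1^2 + (-7.3)^2) = sqrt(62.9) = 7.9310
z1+z2 = -5.7000 - 11.4000i
|z1+z2| = sqrt(162.45) = 12.7456
|z1|+|z2| = 9.7082 + 7.9310 = 17.6392

|z1+z2| = 12.7456 ≤ |z1|+|z2| = 17.6392 (verified)


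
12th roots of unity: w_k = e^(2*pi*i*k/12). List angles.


The 12th roots of unity are cis(360k/12°) for k=0..11
Angle step = 360/12 = 30°
Primitive root: cis(30°)
Primitive root = 0.8660 + 0.5000i

12 roots at angles: 0°, 30°, 60°, 90°, 120°, 150°, 180°, 210°, 240°, 270°, 300°, 330°


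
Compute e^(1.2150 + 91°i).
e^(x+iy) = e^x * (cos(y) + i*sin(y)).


e^1.2150 = 3.3703
cos(91°) = -0.01745
sin(91°) = 0.99985
Real = 3.3703*(-0.01745) = -0.0588
Imag = 3.3703*0.99985 = 3.3698

-0.0588 + 3.3698i


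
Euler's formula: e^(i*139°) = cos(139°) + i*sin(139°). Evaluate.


cos(139°) = -0.7547
sin(139°) = 0.6561

e^(i*139°) = -0.7547 + 0.6561i


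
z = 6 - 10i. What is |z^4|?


|z| = sqrt(36+100) = sqrt(136) = 11.6619
|z^4| = |z|^4 = (sqrt(136))^4 = 136^2 = 18496

|z^4| = 18496


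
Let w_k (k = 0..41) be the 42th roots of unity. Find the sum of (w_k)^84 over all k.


The roots are w_k = w^k with w = e^(2*pi*i/42), and (w^k)^84 = (w^84)^k.
So S = 1 + u + u^2 + ... + u^(41) with u = w^84.
84 = 2*42 + 0, so 84 is a multiple of 42 and u = (w^42)^2 = 1.
Every one of the 42 terms equals 1: S = 42

S = 42


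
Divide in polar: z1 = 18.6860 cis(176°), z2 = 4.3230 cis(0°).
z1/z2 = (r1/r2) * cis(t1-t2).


r = 18.6860 / 4.3230 = 4.3225
theta = 176° - 0° = 176° = 176° (mod 360)

4.3225 cis(176°)


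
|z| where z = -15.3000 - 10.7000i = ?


|z| = sqrt((-15.3)^2 + (-10.7)^2) = sqrt(234.09 + 114.49) = sqrt(348.58) = 18.6703

|z| = 18.6703


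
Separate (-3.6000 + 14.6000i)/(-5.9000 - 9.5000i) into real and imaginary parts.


Multiply by conjugate: (-3.6000 + 14.6000i)(-5.9000 + 9.5000i) / ((-5.9)^2 + (-9.5)^2)
Numerator real = -3.6*(-5.9) + 14.6*(-9.5) = -117.46
Numerator imag = 14.6*(-5.9) - (-3.6)*(-9.5) = -120.34
Denominator = 125.06
Re(z) = -117.46/125.06 = -0.9392
Im(z) = -120.34/125.06 = -0.9623

Re(z) = -0.9392, Im(z) = -0.9623


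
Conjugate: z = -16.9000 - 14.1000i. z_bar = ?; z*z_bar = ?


z_bar = -16.9000 + 14.1000i
z*z_bar = (-16.9)^2 + (-14.1)^2 = 285.61 + 198.81 = 484.42

z_bar = -16.9000 + 14.1000i, z*z_bar = 484.42


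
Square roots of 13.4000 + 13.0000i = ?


|z| = sqrt(179.56+169) = 18.6698
sqrt((|z|+a)/2) = sqrt((18.6698+13.4)/2) = sqrt(16.0349) = 4.0044
sqrt((|z|-a)/2) = sqrt((18.6698-13.4)/2) = sqrt(2.6349) = 1.6232

±(4.0044 + 1.6232i) i.e. 4.0044 + 1.6232i and -4.0044 - 1.6232i


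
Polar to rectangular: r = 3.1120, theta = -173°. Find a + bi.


a = 3.1120*cos(-173°) = 3.1120*(-0.99255) = -3.0888
b = 3.1120*sin(-173°) = 3.1120*(-0.12187) = -0.3793

-3.0888 - 0.3793i


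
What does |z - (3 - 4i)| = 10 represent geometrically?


|z - z0| = r is a circle with center z0 and radius r.
Center = (3, -4), radius = 10

Circle with center (3, -4) and radius 10


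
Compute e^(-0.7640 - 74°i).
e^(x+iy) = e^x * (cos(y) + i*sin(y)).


e^-0.7640 = 0.4658
cos(-74°) = 0.2756
sin(-74°) = -0.9613
Real = 0.4658*0.2756 = 0.1284
Imag = 0.4658*(-0.9613) = -0.4478

0.1284 - 0.4478i


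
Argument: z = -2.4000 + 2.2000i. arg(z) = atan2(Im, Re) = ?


Re = -2.4, Im = 2.2
arg = atan2(2.2, -2.4) = 137.4896 degrees

arg(z) = 137.4896 degrees


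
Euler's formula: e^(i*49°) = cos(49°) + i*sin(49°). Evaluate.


cos(49°) = 0.6561
sin(49°) = 0.7547

e^(i*49°) = 0.6561 + 0.7547i


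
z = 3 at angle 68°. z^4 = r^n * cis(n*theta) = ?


r^4 = 3^4 = 81
n*theta = 4*68° = 272° = 272° (mod 360)
a = 81*cos(272°) = 2.8269
b = 81*sin(272°) = -80.9507

81 cis(272°) = 2.8269 - 80.9507i


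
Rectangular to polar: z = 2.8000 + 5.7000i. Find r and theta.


r = sqrt(7.84+32.49) = sqrt(40.33) = 6.3506
theta = atan2(5.7, 2.8) = 63.8384 degrees

r = 6.3506, theta = 63.8384 degrees


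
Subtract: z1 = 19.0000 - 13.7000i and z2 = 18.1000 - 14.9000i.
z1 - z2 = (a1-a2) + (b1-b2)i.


Real: 19 - 18.1 = 0.9
Imag: -13.7 + 14.9 = 1.2

0.9000 + 1.2000i


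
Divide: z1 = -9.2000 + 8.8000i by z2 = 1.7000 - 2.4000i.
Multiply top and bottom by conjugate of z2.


Conjugate of z2 = 1.7000 + 2.4000i
Numerator: (-9.2000 + 8.8000i)(1.7000 + 2.4000i) = -36.7600 - 7.1200i
Denominator: 1.7^2 + (-2.4)^2 = 8.65
Result = (-36.7600 - 7.1200i)/8.65

-4.2497 - 0.8231i


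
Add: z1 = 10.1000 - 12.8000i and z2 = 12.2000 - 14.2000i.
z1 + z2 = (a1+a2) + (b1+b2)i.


Real: 10.1 + 12.2 = 22.3
Imag: -12.8 - 14.2 = -27

22.3000 - 27.0000i


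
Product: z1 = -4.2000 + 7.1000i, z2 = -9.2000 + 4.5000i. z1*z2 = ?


Real = -4.2*(-9.2) - 7.1*4.5 = 38.64 - 31.95 = 6.69
Imag = -4.2*4.5 - (9.2)*7.1 = -18.9 - (65.32) = -84.22

6.6900 - 84.2200i


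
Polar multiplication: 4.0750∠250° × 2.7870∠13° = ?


r = 4.0750 * 2.7870 = 11.3570
theta = 250° + 13° = 263° = 263° (mod 360)

11.3570 cis(263°)


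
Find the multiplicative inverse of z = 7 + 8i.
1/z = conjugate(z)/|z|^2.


|z|^2 = 49+64 = 113
1/z = (7 - 8i)/113

1/z = 0.0619 - 0.0708i


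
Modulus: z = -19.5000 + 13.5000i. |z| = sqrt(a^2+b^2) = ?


|z| = sqrt((-19.5)^2 + 13.5^2) = sqrt(380.25 + 182.25) = sqrt(562.5) = 23.7171

|z| = 23.7171


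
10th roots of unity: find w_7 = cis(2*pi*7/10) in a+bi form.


Angle = 360*7/10 = 252°
a = cos(252°) = -0.3090
b = sin(252°) = -0.9511

-0.3090 - 0.9511i


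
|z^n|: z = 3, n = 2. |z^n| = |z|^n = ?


|z| = sqrt(9+0) = sqrt(9) = 3
|z^2| = |z|^2 = 3^2 = 9

|z^2| = 9


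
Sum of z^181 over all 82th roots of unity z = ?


The roots are w_k = w^k with w = e^(2*pi*i/82), and (w^k)^181 = (w^181)^k.
So S = 1 + u + u^2 + ... + u^(81) with u = w^181.
181 = 2*82 + 17, so 181 is not a multiple of 82: u = (w^82)^2 * w^17 = w^17 ≠ 1 (w is a primitive 82th root), while u^82 = (w^82)^181 = 1.
Geometric series: S = (1 - u^82)/(1 - u) = (1 - 1)/(1 - u) = 0

S = 0


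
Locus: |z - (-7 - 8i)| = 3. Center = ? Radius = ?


|z - z0| = r is a circle with center z0 and radius r.
Center = (-7, -8), radius = 3

Circle with center (-7, -8) and radius 3


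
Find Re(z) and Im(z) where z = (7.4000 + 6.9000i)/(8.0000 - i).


Multiply by conjugate: (7.4000 + 6.9000i)(8.0000 + i) / (8^2 + (-1)^2)
Numerator real = 7.4*8 + 6.9*(-1) = 52.3
Numerator imag = 6.9*8 - 7.4*(-1) = 62.6
Denominator = 65
Re(z) = 52.3/65 = 0.8046
Im(z) = 62.6/65 = 0.9631

Re(z) = 0.8046, Im(z) = 0.9631


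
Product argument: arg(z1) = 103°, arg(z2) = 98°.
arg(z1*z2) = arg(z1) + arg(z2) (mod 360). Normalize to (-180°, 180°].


arg(z1*z2) = 103° + 98° = 201°
Normalized to (-180°, 180°]: -159°

-159°


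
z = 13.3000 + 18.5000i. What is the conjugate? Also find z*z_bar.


z_bar = 13.3000 - 18.5000i
z*z_bar = 13.3^2 + 18.5^2 = 176.89 + 342.25 = 519.14

z_bar = 13.3000 - 18.5000i, z*z_bar = 519.14


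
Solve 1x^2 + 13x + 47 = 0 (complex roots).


disc = 13^2 - 4*1*47 = 169 - 188 = -19
sqrt(|disc|) = sqrt(19) = 4.3589
Real part = -13/(2*1) = -6.5000
Imag part = 4.3589/(2*1) = 2.1794

-6.5000 ± 2.1794i


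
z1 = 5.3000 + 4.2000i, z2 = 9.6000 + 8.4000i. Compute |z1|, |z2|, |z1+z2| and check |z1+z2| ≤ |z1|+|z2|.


|z1| = sqrt(5.3^2 + 4.2^2) = sqrt(45.73) = 6.7624
|z2| = sqrt(9.6^2 + 8.4^2) = sqrt(162.72) = 12.7562
z1+z2 = 14.9000 + 12.6000i
|z1+z2| = sqrt(380.77) = 19.5133
|z1|+|z2| = 6.7624 + 12.7562 = 19.5186

|z1+z2| = 19.5133 ≤ |z1|+|z2| = 19.5186 (verified)


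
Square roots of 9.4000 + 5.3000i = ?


|z| = sqrt(88.36+28.09) = 10.7912
sqrt((|z|+a)/2) = sqrt((10.7912+9.4)/2) = sqrt(10.0956) = 3.1774
sqrt((|z|-a)/2) = sqrt((10.7912-9.4)/2) = sqrt(0.6956) = 0.8340

±(3.1774 + 0.8340i) i.e. 3.1774 + 0.8340i and -3.1774 - 0.8340i


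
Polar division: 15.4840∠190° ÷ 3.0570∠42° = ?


r = 15.4840 / 3.0570 = 5.0651
theta = 190° - 42° = 148° = 148° (mod 360)

5.0651 cis(148°)


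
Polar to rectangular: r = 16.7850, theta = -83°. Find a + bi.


a = 16.7850*cos(-83°) = 16.7850*0.12187 = 2.0456
b = 16.7850*sin(-83°) = 16.7850*(-0.992546) = -16.6599

2.0456 - 16.6599i


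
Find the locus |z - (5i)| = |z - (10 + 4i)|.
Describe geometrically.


Equal distances means the locus is the perpendicular bisector of z1 and z2.
Midpoint = ((0+10)/2, (5+4)/2) = (5.0000, 4.5000)

Perpendicular bisector through (5.0000, 4.5000)


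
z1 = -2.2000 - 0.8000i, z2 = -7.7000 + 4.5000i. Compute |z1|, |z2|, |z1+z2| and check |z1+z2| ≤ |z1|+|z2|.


|z1| = sqrt((-2.2)^2 + (-0.8)^2) = sqrt(5.48) = 2.3409
|z2| = sqrt((-7.7)^2 + 4.5^2) = sqrt(79.54) = 8.9185
z1+z2 = -9.9000 + 3.7000i
|z1+z2| = sqrt(111.7) = 10.5688
|z1|+|z2| = 2.3409 + 8.9185 = 11.2594

|z1+z2| = 10.5688 ≤ |z1|+|z2| = 11.2594 (verified)


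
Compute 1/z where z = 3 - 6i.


|z|^2 = 9+36 = 45
1/z = (3 + 6i)/45

1/z = 0.0667 + 0.1333i


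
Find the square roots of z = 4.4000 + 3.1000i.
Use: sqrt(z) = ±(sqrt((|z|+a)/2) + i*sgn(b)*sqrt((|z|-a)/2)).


|z| = sqrt(19.36+9.61) = 5.3824
sqrt((|z|+a)/2) = sqrt((5.3824+4.4)/2) = sqrt(4.8912) = 2.2116
sqrt((|z|-a)/2) = sqrt((5.3824-4.4)/2) = sqrt(0.4912) = 0.7008

±(2.2116 + 0.7008i) i.e. 2.2116 + 0.7008i and -2.2116 - 0.7008i


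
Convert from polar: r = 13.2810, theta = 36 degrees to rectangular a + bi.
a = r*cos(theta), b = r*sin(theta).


a = 13.2810*cos(36°) = 13.2810*0.80902 = 10.7446
b = 13.2810*sin(36°) = 13.2810*0.58779 = 7.8064

10.7446 + 7.8064i


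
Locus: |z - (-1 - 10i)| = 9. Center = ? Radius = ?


|z - z0| = r is a circle with center z0 and radius r.
Center = (-1, -10), radius = 9

Circle with center (-1, -10) and radius 9


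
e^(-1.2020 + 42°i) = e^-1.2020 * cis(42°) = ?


e^-1.2020 = 0.3006
cos(42°) = 0.7431
sin(42°) = 0.6691
Real = 0.3006*0.7431 = 0.2234
Imag = 0.3006*0.6691 = 0.2011

0.2234 + 0.2011i


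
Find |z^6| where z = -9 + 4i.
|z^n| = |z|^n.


|z| = sqrt(81+16) = sqrt(97) = 9.8489
|z^6| = |z|^6 = (sqrt(97))^6 = 97^3 = 912673

|z^6| = 912673


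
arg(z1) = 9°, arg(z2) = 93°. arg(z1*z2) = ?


arg(z1*z2) = 9° + 93° = 102°
Normalized to (-180°, 180°]: 102°

102°


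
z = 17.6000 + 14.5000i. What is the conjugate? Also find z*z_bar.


z_bar = 17.6000 - 14.5000i
z*z_bar = 17.6^2 + 14.5^2 = 309.76 + 210.25 = 520.01

z_bar = 17.6000 - 14.5000i, z*z_bar = 520.01


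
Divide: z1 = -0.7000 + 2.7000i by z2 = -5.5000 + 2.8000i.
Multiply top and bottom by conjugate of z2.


Conjugate of z2 = -5.5000 - 2.8000i
Numerator: (-0.7000 + 2.7000i)(-5.5000 - 2.8000i) = 11.4100 - 12.8900i
Denominator: (-5.5)^2 + 2.8^2 = 38.09
Result = (11.4100 - 12.8900i)/38.09

0.2996 - 0.3384i


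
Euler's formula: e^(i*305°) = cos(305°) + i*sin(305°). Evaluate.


cos(305°) = 0.5736
sin(305°) = -0.8192

e^(i*305°) = 0.5736 - 0.8192i


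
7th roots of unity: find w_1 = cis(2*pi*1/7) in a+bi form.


Angle = 360*1/7 = 51.4286°
a = cos(51.4286°) = 0.6235
b = sin(51.4286°) = 0.7818

0.6235 + 0.7818i


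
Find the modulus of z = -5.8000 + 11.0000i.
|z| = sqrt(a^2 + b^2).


|z| = sqrt((-5.8)^2 + 11^2) = sqrt(33.64 + 121) = sqrt(154.64) = 12.4354

|z| = 12.4354


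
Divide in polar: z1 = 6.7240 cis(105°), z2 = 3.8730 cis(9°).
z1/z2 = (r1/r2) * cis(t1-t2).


r = 6.7240 / 3.8730 = 1.7361
theta = 105° - 9° = 96° = 96° (mod 360)

1.7361 cis(96°)


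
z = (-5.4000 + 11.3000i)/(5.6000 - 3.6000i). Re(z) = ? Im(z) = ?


Multiply by conjugate: (-5.4000 + 11.3000i)(5.6000 + 3.6000i) / (5.6^2 + (-3.6)^2)
Numerator real = -5.4*5.6 + 11.3*(-3.6) = -70.92
Numerator imag = 11.3*5.6 - (-5.4)*(-3.6) = 43.84
Denominator = 44.32
Re(z) = -70.92/44.32 = -1.6002
Im(z) = 43.84/44.32 = 0.9892

Re(z) = -1.6002, Im(z) = 0.9892


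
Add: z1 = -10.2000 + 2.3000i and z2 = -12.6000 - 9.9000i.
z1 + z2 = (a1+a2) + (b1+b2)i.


Real: -10.2 - 12.6 = -22.8
Imag: 2.3 - 9.9 = -7.6

-22.8000 - 7.6000i


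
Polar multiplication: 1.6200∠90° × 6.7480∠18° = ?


r = 1.6200 * 6.7480 = 10.9318
theta = 90° + 18° = 108° = 108° (mod 360)

10.9318 cis(108°)


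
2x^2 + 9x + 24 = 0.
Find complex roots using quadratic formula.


disc = 9^2 - 4*2*24 = 81 - 192 = -111
sqrt(|disc|) = sqrt(111) = 10.5357
Real part = -9/(2*2) = -2.2500
Imag part = 10.5357/(2*2) = 2.6339

-2.2500 ± 2.6339i


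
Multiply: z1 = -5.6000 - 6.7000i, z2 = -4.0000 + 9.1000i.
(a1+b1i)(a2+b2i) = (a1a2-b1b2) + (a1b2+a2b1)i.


Real = -5.6*(-4) - (-6.7)*9.1 = 22.4 - (-60.97) = 83.37
Imag = -5.6*9.1 - (4)*(-6.7) = -50.96 + 26.8 = -24.16

83.3700 - 24.1600i


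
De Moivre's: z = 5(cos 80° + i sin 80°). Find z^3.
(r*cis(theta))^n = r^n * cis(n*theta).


r^3 = 5^3 = 125
n*theta = 3*80° = 240° = 240° (mod 360)
a = 125*cos(240°) = -62.5000
b = 125*sin(240°) = -108.2532

125 cis(240°) = -62.5000 - 108.2532i


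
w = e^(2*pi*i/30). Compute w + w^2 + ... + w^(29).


With w = e^(2*pi*i/30), all 30 of the 30th roots of unity w^0 = 1, w, ..., w^(29) sum to 0: 1 + w + ... + w^(29) = (1 - w^30)/(1 - w) = 0 since w^30 = 1, w ≠ 1.
Removing the root 1: w + w^2 + ... + w^(29) = 0 - 1 = -1

Sum = -1


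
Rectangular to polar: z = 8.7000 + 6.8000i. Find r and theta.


r = sqrt(75.69+46.24) = sqrt(121.93) = 11.0422
theta = atan2(6.8, 8.7) = 38.0115 degrees

r = 11.0422, theta = 38.0115 degrees


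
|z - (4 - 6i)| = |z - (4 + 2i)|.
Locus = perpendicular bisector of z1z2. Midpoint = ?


Equal distances means the locus is the perpendicular bisector of z1 and z2.
Midpoint = ((4+4)/2, (-6+2)/2) = (4.0000, -2.0000)

Perpendicular bisector through (4.0000, -2.0000)


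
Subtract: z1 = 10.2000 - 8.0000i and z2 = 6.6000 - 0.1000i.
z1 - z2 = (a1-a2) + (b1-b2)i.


Real: 10.2 - 6.6 = 3.6
Imag: -8 + 0.1 = -7.9

3.6000 - 7.9000i


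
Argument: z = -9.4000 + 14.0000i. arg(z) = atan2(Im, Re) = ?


Re = -9.4, Im = 14
arg = atan2(14, -9.4) = 123.8785 degrees

arg(z) = 123.8785 degrees


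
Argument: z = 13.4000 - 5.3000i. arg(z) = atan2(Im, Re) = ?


Re = 13.4, Im = -5.3
arg = atan2(-5.3, 13.4) = -21.5799 degrees

arg(z) = -21.5799 degrees


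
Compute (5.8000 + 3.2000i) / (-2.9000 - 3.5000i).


Conjugate of z2 = -2.9000 + 3.5000i
Numerator: (5.8000 + 3.2000i)(-2.9000 + 3.5000i) = -28.0200 + 11.0200i
Denominator: (-2.9)^2 + (-3.5)^2 = 20.66
Result = (-28.0200 + 11.0200i)/20.66

-1.3562 + 0.5334i


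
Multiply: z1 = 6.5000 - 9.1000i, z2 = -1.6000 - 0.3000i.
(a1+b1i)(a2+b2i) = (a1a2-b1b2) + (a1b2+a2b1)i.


Real = 6.5*(-1.6) - (-9.1)*(-0.3) = -10.4 - 2.73 = -13.13
Imag = 6.5*(-0.3) - (1.6)*(-9.1) = -1.95 + 14.56 = 12.61

-13.1300 + 12.6100i
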